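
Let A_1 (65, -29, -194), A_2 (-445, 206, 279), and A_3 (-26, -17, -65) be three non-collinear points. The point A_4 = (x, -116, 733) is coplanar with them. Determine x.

A normal to the plane is n = A_1A_2 × A_1A_3 = (24639, 22747, 15265).
A_4 lies in the plane iff n · A_1A_4 = 0.
This gives (24639)x + (10570131) = 0, so x = -429.

-429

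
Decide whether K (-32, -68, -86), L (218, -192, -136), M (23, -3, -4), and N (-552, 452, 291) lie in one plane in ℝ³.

No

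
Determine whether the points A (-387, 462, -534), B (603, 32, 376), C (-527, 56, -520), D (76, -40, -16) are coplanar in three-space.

No

The four points are coplanar iff the 3×3 determinant with rows AB, AC, AD is zero.
Rows: (990, -430, 910), (-140, -406, 14), (463, -502, 518).
Expanding along the first row: (990)(-203280) − (-430)(-79002) + (910)(258258) = -203280.
Nonzero ⇒ not coplanar.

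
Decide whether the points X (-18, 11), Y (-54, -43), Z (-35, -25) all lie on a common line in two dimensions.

No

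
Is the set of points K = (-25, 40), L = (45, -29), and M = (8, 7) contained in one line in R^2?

No

KL = (70, -69), KM = (33, -33).
Twice the signed area of △KLM is (70)(-33) − (-69)(33) = -33.
The area is nonzero, so the three points are not collinear.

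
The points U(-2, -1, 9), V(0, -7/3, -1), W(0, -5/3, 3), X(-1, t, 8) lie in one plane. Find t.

-1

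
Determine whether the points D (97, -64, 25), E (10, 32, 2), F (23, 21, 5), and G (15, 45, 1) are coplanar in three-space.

The four points are coplanar iff the 3×3 determinant with rows DE, DF, DG is zero.
Rows: (-87, 96, -23), (-74, 85, -20), (-82, 109, -24).
Expanding along the first row: (-87)(140) − (96)(136) + (-23)(-1096) = -28.
Nonzero ⇒ not coplanar.

No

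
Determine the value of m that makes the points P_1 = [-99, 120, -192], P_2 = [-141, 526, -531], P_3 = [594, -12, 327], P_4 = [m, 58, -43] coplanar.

The points are coplanar iff P_1P_2 · (P_1P_3 × P_1P_4) = 0.
Expanding, this is linear in m: (165966)m + (-11451654) = 0.
So m = 69.

69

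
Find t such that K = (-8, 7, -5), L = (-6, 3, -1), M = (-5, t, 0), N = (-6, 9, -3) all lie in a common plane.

4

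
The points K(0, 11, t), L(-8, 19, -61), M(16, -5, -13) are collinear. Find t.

Direction LM = (24, -24, 48). From the x-coordinate of K, the parameter along the line is τ = (0 − (-8))/24 = 1/3.
Then t = (-61) + 1/3·(48) = -45.

-45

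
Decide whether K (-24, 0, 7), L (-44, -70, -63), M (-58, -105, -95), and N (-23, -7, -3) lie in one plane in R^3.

No

The four points are coplanar iff the 3×3 determinant with rows KL, KM, KN is zero.
Rows: (-20, -70, -70), (-34, -105, -102), (1, -7, -10).
Expanding along the first row: (-20)(336) − (-70)(442) + (-70)(343) = 210.
Nonzero ⇒ not coplanar.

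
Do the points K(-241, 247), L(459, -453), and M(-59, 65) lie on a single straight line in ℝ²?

Yes

KL = (700, -700), KM = (182, -182).
Twice the signed area of △KLM is (700)(-182) − (-700)(182) = 0.
The triangle is degenerate (zero area), so the points are collinear.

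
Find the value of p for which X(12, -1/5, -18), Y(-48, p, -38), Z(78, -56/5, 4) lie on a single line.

Direction XZ = (66, -11, 22). From the x-coordinate of Y, the parameter along the line is τ = (-48 − 12)/66 = -10/11.
Then p = (-1/5) + (-10/11)·(-11) = 49/5.

49/5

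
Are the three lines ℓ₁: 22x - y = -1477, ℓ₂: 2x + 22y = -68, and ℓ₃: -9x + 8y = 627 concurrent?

Yes

Intersecting ℓ₁ and ℓ₂: solving the 2×2 system gives (x, y) = (-67, 3).
Substitute into ℓ₃: (-9)(-67) + (8)(3) = 627.
This equals 627, so (-67, 3) lies on all three lines and they are concurrent.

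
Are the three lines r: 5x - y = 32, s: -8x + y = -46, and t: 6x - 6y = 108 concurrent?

No

Intersecting r and s: solving the 2×2 system gives (x, y) = (14/3, -26/3).
Substitute into t: (6)(14/3) + (-6)(-26/3) = 80.
But t requires 108 ≠ 80, so the three lines have no common point.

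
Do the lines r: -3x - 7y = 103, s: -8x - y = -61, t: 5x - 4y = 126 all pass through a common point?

Yes

Intersecting r and s: solving the 2×2 system gives (x, y) = (10, -19).
Substitute into t: (5)(10) + (-4)(-19) = 126.
This equals 126, so (10, -19) lies on all three lines and they are concurrent.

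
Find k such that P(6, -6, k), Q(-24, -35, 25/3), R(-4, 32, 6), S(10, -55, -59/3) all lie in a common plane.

-8

Coplanarity ⇔ det[PQ; PR; PS] = 0.
Expanding, this is linear in k: (2678)k + (21424) = 0.
So k = -8.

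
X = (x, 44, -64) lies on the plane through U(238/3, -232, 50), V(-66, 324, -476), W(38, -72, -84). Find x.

34/3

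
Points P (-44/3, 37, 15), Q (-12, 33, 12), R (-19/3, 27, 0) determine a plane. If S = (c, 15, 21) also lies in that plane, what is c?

-5

A normal to the plane is n = PQ × PR = (30, 15, 20/3).
S lies in the plane iff n · PS = 0.
This gives (30)c + (150) = 0, so c = -5.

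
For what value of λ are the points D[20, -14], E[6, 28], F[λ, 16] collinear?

10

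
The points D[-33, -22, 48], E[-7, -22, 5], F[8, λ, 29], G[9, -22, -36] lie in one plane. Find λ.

Coplanarity ⇔ det[DE; DF; DG] = 0.
Expanding, this is linear in λ: (-378)λ + (-8316) = 0.
So λ = -22.

-22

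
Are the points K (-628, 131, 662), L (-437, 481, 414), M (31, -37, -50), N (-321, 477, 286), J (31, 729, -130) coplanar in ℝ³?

The plane through K, L, M has normal n = KL × KM = (-290864, -27440, -262738) and equation n·P = 5135396.
Checking the remaining points: n·N = 5135396, n·J = 5135396.
All equal 5135396, so all 5 points lie in one plane.

Yes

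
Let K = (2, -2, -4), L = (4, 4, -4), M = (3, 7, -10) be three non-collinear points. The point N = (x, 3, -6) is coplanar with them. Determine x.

3

The plane through K, L, M has equation −36x + 12y + 12z = -144.
Substituting N: (-36)x + (-36) = -144, so x = 3.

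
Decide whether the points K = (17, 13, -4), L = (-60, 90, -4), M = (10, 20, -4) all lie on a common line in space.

KL = (-77, 77, 0), KM = (-7, 7, 0).
Each component of KM is 1/11 times the corresponding component of KL, so KM = 1/11·KL and the points are collinear.

Yes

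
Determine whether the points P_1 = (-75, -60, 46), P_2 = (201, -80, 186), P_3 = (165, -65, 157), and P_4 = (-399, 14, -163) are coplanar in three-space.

With P_1 as base: P_1P_2 = (276, -20, 140), P_1P_3 = (240, -5, 111), P_1P_4 = (-324, 74, -209).
P_1P_3 × P_1P_4 = (-7169, 14196, 16140).
P_1P_2 · (P_1P_3 × P_1P_4) = -2964.
Since -2964 ≠ 0, the four points are not coplanar.

No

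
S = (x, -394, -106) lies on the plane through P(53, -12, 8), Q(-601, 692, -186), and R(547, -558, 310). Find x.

427

A normal to the plane is n = PQ × PR = (106684, 101672, 9308).
S lies in the plane iff n · PS = 0.
This gives (106684)x + (-45554068) = 0, so x = 427.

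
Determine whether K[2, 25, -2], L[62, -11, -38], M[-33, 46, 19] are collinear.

Yes

KL = (60, -36, -36), KM = (-35, 21, 21).
KL × KM = (0, 0, 0).
The cross product vanishes, so the three points are collinear.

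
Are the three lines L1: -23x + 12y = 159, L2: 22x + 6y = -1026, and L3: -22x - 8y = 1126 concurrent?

Yes

Intersecting L1 and L2: solving the 2×2 system gives (x, y) = (-33, -50).
Substitute into L3: (-22)(-33) + (-8)(-50) = 1126.
This equals 1126, so (-33, -50) lies on all three lines and they are concurrent.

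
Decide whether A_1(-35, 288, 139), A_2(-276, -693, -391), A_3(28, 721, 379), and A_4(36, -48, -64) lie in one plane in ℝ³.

Yes

The four points are coplanar iff the 3×3 determinant with rows A_1A_2, A_1A_3, A_1A_4 is zero.
Rows: (-241, -981, -530), (63, 433, 240), (71, -336, -203).
Expanding along the first row: (-241)(-7259) − (-981)(-29829) + (-530)(-51911) = 0.
Zero determinant ⇒ coplanar.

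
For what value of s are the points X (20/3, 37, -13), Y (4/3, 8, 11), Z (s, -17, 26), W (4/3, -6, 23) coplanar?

The points are coplanar iff XY · (XZ × XW) = 0.
Expanding, this is linear in s: (12)s + (464) = 0.
So s = -116/3.

-116/3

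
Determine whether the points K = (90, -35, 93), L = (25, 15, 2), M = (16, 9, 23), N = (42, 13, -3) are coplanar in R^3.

A normal to the plane through K, L, M is n = KL × KM = (504, 2184, 840).
The plane has equation n·P = 47040. For N: n·N = 47040.
Equal, so N lies in the plane and all four are coplanar.

Yes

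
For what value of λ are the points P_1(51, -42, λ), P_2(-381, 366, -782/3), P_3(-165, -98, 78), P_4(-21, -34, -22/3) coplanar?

-50/3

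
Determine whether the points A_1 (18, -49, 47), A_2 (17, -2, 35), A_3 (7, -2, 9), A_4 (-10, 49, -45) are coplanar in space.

With A_1 as base: A_1A_2 = (-1, 47, -12), A_1A_3 = (-11, 47, -38), A_1A_4 = (-28, 98, -92).
A_1A_3 × A_1A_4 = (-600, 52, 238).
A_1A_2 · (A_1A_3 × A_1A_4) = 188.
Since 188 ≠ 0, the four points are not coplanar.

No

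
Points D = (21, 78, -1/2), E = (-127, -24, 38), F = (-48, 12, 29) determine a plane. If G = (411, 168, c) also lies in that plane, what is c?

Coplanarity requires DE · (DF × DG) = 0.
DE = (-148, -102, 77/2), DF = (-69, -66, 59/2); the triple product is linear in c with coefficient 2730 and constant term -27300.
Setting it to zero: c = 10.

10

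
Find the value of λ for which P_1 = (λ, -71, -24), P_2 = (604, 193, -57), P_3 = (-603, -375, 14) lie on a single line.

43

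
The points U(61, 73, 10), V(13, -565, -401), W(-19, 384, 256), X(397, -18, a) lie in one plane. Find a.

Normal to plane UVW: n = (-29127, 44688, -65968); plane equation n·P = 825797.
Requiring n·X = 825797: (-65968)a + (-12367803) = 825797.
So a = -200.

-200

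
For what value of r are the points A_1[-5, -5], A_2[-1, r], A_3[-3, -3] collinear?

Collinearity: (A_2 − A_1) must be parallel to (A_3 − A_1) = (2, 2).
Cross-multiplying the components: (r − (-5))·(2) = (4)·(2).
Solving gives r = -1.

-1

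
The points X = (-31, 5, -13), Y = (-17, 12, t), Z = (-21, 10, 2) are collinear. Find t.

8

Collinearity requires XY × XZ = 0; each component is linear in t.
The x-component gives (-5)t + (40) = 0, so t = 8.
The remaining components then also vanish.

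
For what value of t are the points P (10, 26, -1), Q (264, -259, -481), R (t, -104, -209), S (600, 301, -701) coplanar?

118

The points are coplanar iff PQ · (PR × PS) = 0.
Expanding, this is linear in t: (-331500)t + (39117000) = 0.
So t = 118.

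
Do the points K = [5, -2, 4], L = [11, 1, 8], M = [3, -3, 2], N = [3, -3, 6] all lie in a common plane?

A normal to the plane through K, L, M is n = KL × KM = (-2, 4, 0).
The plane has equation n·P = -18. For N: n·N = -18.
Equal, so N lies in the plane and all four are coplanar.

Yes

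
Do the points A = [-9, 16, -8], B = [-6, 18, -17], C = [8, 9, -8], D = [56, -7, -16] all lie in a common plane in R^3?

No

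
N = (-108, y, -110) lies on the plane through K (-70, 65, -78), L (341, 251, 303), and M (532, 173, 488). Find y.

-19

The plane through K, L, M has equation 64128x − 3264y − 67584z = 570432.
Substituting N: (-3264)y + (508416) = 570432, so y = -19.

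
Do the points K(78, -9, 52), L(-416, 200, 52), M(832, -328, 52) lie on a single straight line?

Yes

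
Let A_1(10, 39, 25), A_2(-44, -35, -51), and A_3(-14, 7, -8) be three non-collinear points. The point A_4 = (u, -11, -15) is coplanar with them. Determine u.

28

The plane through A_1, A_2, A_3 has equation 10x + 42y − 48z = 538.
Substituting A_4: (10)u + (258) = 538, so u = 28.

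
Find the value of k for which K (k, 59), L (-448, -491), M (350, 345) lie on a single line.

77

Collinearity: (K − L) must be parallel to (M − L) = (798, 836).
Cross-multiplying the components: (k − (-448))·(836) = (550)·(798).
Solving gives k = 77.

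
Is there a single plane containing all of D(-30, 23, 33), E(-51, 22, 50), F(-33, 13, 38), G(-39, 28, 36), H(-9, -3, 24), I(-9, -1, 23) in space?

No

The plane through D, E, F has normal n = DE × DF = (165, 54, 207) and equation n·P = 3123.
Checking the remaining points: n·G = 2529, n·H = 3321, n·I = 3222.
Since n·G = 2529 ≠ 3123, G is off the plane and the points are not all coplanar.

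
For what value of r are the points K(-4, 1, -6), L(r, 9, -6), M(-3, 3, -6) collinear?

0

Direction KM = (1, 2, 0). From the y-coordinate of L, the parameter along the line is τ = (9 − 1)/2 = 4.
Then r = (-4) + 4·(1) = 0.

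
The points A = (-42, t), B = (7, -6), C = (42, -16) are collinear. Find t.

The three points are collinear iff det[AB; AC] = 0.
This determinant is linear in t: (35)t + (-280) = 0, so t = 8.

8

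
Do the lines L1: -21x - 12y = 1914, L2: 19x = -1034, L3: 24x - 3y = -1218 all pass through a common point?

No

Lines aᵢx + bᵢy = cᵢ with pairwise distinct directions are concurrent exactly when det[aᵢ bᵢ cᵢ] = 0.
Here the determinant is -23868.
Nonzero, so no common point exists.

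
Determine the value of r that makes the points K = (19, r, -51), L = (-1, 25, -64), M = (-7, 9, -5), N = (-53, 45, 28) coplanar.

-1

The points are coplanar iff KL · (KM × KN) = 0.
Expanding, this is linear in r: (2516)r + (2516) = 0.
So r = -1.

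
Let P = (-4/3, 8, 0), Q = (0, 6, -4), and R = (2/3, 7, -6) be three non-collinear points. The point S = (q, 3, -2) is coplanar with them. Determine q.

-2/3

Coplanarity requires PQ · (PR × PS) = 0.
PQ = (4/3, -2, -4), PR = (2, -1, -6); the triple product is linear in q with coefficient 8 and constant term 16/3.
Setting it to zero: q = -2/3.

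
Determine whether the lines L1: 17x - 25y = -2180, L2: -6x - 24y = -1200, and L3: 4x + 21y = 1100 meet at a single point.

Intersecting L1 and L2: solving the 2×2 system gives (x, y) = (-40, 60).
Substitute into L3: (4)(-40) + (21)(60) = 1100.
This equals 1100, so (-40, 60) lies on all three lines and they are concurrent.

Yes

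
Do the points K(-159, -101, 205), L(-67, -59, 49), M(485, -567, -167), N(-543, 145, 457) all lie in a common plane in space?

The four points are coplanar iff the 3×3 determinant with rows KL, KM, KN is zero.
Rows: (92, 42, -156), (644, -466, -372), (-384, 246, 252).
Expanding along the first row: (92)(-25920) − (42)(19440) + (-156)(-20520) = 0.
Zero determinant ⇒ coplanar.

Yes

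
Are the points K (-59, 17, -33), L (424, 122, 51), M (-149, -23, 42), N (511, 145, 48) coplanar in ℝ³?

With K as base: KL = (483, 105, 84), KM = (-90, -40, 75), KN = (570, 128, 81).
KM × KN = (-12840, 50040, 11280).
KL · (KM × KN) = 0.
The scalar triple product vanishes, so the four points are coplanar.

Yes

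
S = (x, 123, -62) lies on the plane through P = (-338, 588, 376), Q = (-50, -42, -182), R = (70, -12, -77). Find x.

A normal to the plane is n = PQ × PR = (-49410, -97200, 84240).
S lies in the plane iff n · PS = 0.
This gives (-49410)x + (-8399700) = 0, so x = -170.

-170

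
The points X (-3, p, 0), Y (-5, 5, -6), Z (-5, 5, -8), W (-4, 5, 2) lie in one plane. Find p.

Coplanarity ⇔ det[XY; XZ; XW] = 0.
Expanding, this is linear in p: (2)p + (-10) = 0.
So p = 5.

5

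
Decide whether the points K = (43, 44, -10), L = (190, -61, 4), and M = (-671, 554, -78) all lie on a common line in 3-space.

Yes

KL = (147, -105, 14), KM = (-714, 510, -68).
Each component of KM is -34/7 times the corresponding component of KL, so KM = -34/7·KL and the points are collinear.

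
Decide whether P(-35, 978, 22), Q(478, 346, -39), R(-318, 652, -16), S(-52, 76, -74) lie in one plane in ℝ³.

The four points are coplanar iff the 3×3 determinant with rows PQ, PR, PS is zero.
Rows: (513, -632, -61), (-283, -326, -38), (-17, -902, -96).
Expanding along the first row: (513)(-2980) − (-632)(26522) + (-61)(249724) = 0.
Zero determinant ⇒ coplanar.

Yes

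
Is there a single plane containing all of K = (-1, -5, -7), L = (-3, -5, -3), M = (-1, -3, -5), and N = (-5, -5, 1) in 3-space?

Yes

With K as base: KL = (-2, 0, 4), KM = (0, 2, 2), KN = (-4, 0, 8).
KM × KN = (16, -8, 8).
KL · (KM × KN) = 0.
The scalar triple product vanishes, so the four points are coplanar.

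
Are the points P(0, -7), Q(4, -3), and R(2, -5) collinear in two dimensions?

PQ = (4, 4), PR = (2, 2).
det[PQ; PR] = (4)(2) − (4)(2) = 0.
The determinant is zero, so the points are collinear.

Yes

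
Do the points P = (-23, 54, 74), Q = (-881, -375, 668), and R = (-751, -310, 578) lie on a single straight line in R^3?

Yes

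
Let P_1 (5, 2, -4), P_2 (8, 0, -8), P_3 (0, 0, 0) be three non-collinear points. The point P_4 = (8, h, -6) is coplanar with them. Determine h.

4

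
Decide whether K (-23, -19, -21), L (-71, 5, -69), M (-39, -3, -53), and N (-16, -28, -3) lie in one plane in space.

Yes

The four points are coplanar iff the 3×3 determinant with rows KL, KM, KN is zero.
Rows: (-48, 24, -48), (-16, 16, -32), (7, -9, 18).
Expanding along the first row: (-48)(0) − (24)(-64) + (-48)(32) = 0.
Zero determinant ⇒ coplanar.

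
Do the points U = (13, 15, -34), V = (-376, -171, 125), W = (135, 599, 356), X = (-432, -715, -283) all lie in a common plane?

With U as base: UV = (-389, -186, 159), UW = (122, 584, 390), UX = (-445, -730, -249).
UW × UX = (139284, -143172, 170820).
UV · (UW × UX) = -391104.
Since -391104 ≠ 0, the four points are not coplanar.

No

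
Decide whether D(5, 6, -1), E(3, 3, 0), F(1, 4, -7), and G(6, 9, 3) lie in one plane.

The four points are coplanar iff the 3×3 determinant with rows DE, DF, DG is zero.
Rows: (-2, -3, 1), (-4, -2, -6), (1, 3, 4).
Expanding along the first row: (-2)(10) − (-3)(-10) + (1)(-10) = -60.
Nonzero ⇒ not coplanar.

No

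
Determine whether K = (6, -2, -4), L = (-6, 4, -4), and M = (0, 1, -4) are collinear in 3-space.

KL = (-12, 6, 0), KM = (-6, 3, 0).
Each component of KM is 1/2 times the corresponding component of KL, so KM = 1/2·KL and the points are collinear.

Yes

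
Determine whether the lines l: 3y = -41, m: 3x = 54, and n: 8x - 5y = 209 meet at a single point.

Intersecting l and m: solving the 2×2 system gives (x, y) = (18, -41/3).
Substitute into n: (8)(18) + (-5)(-41/3) = 637/3.
But n requires 209 ≠ 637/3, so the three lines have no common point.

No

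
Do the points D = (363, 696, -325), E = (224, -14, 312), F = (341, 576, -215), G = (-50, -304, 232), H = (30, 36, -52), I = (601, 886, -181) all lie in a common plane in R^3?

The plane through D, E, F has normal n = DE × DF = (-1660, 1276, 1060) and equation n·P = -58984.
Checking the remaining points: n·G = -58984, n·H = -58984, n·I = -58984.
All equal -58984, so all 6 points lie in one plane.

Yes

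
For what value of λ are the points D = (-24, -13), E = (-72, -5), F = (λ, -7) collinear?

-60

The three points are collinear iff det[DE; DF] = 0.
This determinant is linear in λ: (-8)λ + (-480) = 0, so λ = -60.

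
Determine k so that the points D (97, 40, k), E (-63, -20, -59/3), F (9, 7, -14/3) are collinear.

Direction EF = (72, 27, 15). From the x-coordinate of D, the parameter along the line is τ = (97 − (-63))/72 = 20/9.
Then k = (-59/3) + 20/9·(15) = 41/3.

41/3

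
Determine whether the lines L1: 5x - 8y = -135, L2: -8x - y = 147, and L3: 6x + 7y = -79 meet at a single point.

Lines aᵢx + bᵢy = cᵢ with pairwise distinct directions are concurrent exactly when det[aᵢ bᵢ cᵢ] = 0.
Here the determinant is 0.
It vanishes, so the lines are concurrent at (-19, 5).

Yes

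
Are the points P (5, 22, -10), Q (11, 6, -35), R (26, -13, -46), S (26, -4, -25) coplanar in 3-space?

No

With P as base: PQ = (6, -16, -25), PR = (21, -35, -36), PS = (21, -26, -15).
PR × PS = (-411, -441, 189).
PQ · (PR × PS) = -135.
Since -135 ≠ 0, the four points are not coplanar.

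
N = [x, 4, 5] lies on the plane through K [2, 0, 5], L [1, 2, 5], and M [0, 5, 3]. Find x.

0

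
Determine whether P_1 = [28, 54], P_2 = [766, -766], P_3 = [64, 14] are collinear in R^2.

P_1P_2 = (738, -820), P_1P_3 = (36, -40).
Checking proportionality: P_1P_3 = 2/41·P_1P_2, so the vectors are parallel and the points are collinear.

Yes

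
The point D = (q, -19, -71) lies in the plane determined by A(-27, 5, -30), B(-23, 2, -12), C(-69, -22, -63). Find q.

A normal to the plane is n = AB × AC = (585, -624, -234).
D lies in the plane iff n · AD = 0.
This gives (585)q + (40365) = 0, so q = -69.

-69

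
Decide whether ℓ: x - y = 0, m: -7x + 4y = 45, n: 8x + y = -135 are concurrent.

Intersecting ℓ and m: solving the 2×2 system gives (x, y) = (-15, -15).
Substitute into n: (8)(-15) + (1)(-15) = -135.
This equals -135, so (-15, -15) lies on all three lines and they are concurrent.

Yes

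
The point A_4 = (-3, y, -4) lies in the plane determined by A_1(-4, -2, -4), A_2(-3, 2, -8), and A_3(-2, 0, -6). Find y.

-2

A normal to the plane is n = A_1A_2 × A_1A_3 = (0, -6, -6).
A_4 lies in the plane iff n · A_1A_4 = 0.
This gives (-6)y + (-12) = 0, so y = -2.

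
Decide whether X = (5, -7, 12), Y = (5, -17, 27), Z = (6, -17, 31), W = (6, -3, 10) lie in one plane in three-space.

Yes

A normal to the plane through X, Y, Z is n = XY × XZ = (-40, 15, 10).
The plane has equation n·P = -185. For W: n·W = -185.
Equal, so W lies in the plane and all four are coplanar.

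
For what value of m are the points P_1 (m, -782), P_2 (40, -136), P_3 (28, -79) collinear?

176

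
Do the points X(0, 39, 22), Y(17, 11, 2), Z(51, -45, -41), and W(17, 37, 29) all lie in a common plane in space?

No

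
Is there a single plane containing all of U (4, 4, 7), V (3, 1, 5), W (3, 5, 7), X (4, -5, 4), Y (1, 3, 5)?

The plane through U, V, W has normal n = UV × UW = (2, 2, -4) and equation n·P = -12.
Checking the remaining points: n·X = -18, n·Y = -12.
Since n·X = -18 ≠ -12, X is off the plane and the points are not all coplanar.

No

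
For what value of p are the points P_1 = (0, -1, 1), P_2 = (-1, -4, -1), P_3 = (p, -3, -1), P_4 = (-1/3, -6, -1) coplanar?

The points are coplanar iff P_1P_2 · (P_1P_3 × P_1P_4) = 0.
Expanding, this is linear in p: (4)p + (16/3) = 0.
So p = -4/3.

-4/3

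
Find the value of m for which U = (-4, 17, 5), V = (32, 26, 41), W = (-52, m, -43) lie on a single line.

5

Direction UV = (36, 9, 36). From the x-coordinate of W, the parameter along the line is τ = (-52 − (-4))/36 = -4/3.
Then m = 17 + (-4/3)·(9) = 5.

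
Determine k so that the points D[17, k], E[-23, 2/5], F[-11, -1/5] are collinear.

-8/5

Collinearity: (D − E) must be parallel to (F − E) = (12, -3/5).
Cross-multiplying the components: (k − 2/5)·(12) = (40)·(-3/5).
Solving gives k = -8/5.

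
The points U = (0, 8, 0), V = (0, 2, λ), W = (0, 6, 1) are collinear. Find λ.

3

Collinearity requires UV × UW = 0; each component is linear in λ.
The x-component gives (2)λ + (-6) = 0, so λ = 3.
The remaining components then also vanish.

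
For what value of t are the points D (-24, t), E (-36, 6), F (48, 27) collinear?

9

The three points are collinear iff det[DE; DF] = 0.
This determinant is linear in t: (84)t + (-756) = 0, so t = 9.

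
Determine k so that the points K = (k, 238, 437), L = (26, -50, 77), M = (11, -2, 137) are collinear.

Direction LM = (-15, 48, 60). From the y-coordinate of K, the parameter along the line is τ = (238 − (-50))/48 = 6.
Then k = 26 + 6·(-15) = -64.

-64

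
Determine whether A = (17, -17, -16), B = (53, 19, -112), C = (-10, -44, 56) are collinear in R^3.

AB = (36, 36, -96), AC = (-27, -27, 72).
Each component of AC is -3/4 times the corresponding component of AB, so AC = -3/4·AB and the points are collinear.

Yes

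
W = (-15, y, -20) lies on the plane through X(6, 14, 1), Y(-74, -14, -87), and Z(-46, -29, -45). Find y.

A normal to the plane is n = XY × XZ = (-2496, 896, 1984).
W lies in the plane iff n · XW = 0.
This gives (896)y + (-1792) = 0, so y = 2.

2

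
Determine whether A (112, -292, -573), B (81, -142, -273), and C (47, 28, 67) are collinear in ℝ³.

No

AB = (-31, 150, 300), AC = (-65, 320, 640).
AB × AC = (0, 340, -170).
The cross product is nonzero, so the points do not lie on one line.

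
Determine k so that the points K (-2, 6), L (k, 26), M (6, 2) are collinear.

-42

Collinearity: (L − K) must be parallel to (M − K) = (8, -4).
Cross-multiplying the components: (k − (-2))·(-4) = (20)·(8).
Solving gives k = -42.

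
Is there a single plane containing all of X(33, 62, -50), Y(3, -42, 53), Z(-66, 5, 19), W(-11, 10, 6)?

The four points are coplanar iff the 3×3 determinant with rows XY, XZ, XW is zero.
Rows: (-30, -104, 103), (-99, -57, 69), (-44, -52, 56).
Expanding along the first row: (-30)(396) − (-104)(-2508) + (103)(2640) = -792.
Nonzero ⇒ not coplanar.

No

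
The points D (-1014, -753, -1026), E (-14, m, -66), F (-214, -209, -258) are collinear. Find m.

-73

Collinearity requires DE × DF = 0; each component is linear in m.
The x-component gives (768)m + (56064) = 0, so m = -73.
The remaining components then also vanish.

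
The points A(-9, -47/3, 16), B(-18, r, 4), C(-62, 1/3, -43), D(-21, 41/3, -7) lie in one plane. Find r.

-23/3

The points are coplanar iff AB · (AC × AD) = 0.
Expanding, this is linear in r: (-511)r + (-11753/3) = 0.
So r = -23/3.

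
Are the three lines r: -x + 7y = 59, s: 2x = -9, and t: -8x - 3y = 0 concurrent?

No

Intersecting r and s: solving the 2×2 system gives (x, y) = (-9/2, 109/14).
Substitute into t: (-8)(-9/2) + (-3)(109/14) = 177/14.
But t requires 0 ≠ 177/14, so the three lines have no common point.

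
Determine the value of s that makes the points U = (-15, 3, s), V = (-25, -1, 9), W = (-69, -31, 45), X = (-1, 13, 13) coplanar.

The points are coplanar iff UV · (UW × UX) = 0.
Expanding, this is linear in s: (-104)s + (3016) = 0.
So s = 29.

29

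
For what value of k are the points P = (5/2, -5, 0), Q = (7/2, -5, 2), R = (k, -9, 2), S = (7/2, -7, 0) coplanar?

11/2

The points are coplanar iff PQ · (PR × PS) = 0.
Expanding, this is linear in k: (-4)k + (22) = 0.
So k = 11/2.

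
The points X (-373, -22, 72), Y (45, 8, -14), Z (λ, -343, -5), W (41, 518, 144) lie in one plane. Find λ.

The points are coplanar iff XY · (XZ × XW) = 0.
Expanding, this is linear in λ: (-48600)λ + (-22793400) = 0.
So λ = -469.

-469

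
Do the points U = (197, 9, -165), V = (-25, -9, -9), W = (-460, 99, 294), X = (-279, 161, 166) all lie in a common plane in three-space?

No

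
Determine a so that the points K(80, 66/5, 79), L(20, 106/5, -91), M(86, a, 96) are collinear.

62/5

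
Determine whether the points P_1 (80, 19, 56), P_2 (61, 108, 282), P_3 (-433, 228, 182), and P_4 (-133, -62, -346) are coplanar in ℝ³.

No

The four points are coplanar iff the 3×3 determinant with rows P_1P_2, P_1P_3, P_1P_4 is zero.
Rows: (-19, 89, 226), (-513, 209, 126), (-213, -81, -402).
Expanding along the first row: (-19)(-73812) − (89)(233064) + (226)(86070) = 111552.
Nonzero ⇒ not coplanar.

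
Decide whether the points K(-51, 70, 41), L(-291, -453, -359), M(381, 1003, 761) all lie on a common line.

No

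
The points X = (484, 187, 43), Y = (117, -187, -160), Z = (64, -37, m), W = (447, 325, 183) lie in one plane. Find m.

Normal to plane XYW: n = (-24346, 58891, -64484); plane equation n·P = -3543659.
Requiring n·Z = -3543659: (-64484)m + (-3737111) = -3543659.
So m = -3.

-3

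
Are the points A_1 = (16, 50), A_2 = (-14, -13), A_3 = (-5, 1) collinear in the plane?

A_1A_2 = (-30, -63), A_1A_3 = (-21, -49).
Twice the signed area of △A_1A_2A_3 is (-30)(-49) − (-63)(-21) = 147.
The area is nonzero, so the three points are not collinear.

No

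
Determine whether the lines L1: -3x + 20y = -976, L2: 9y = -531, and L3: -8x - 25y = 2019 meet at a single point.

Intersecting L1 and L2: solving the 2×2 system gives (x, y) = (-68, -59).
Substitute into L3: (-8)(-68) + (-25)(-59) = 2019.
This equals 2019, so (-68, -59) lies on all three lines and they are concurrent.

Yes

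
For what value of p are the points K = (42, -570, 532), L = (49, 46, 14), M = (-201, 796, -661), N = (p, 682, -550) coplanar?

-114

Coplanarity ⇔ det[KL; KM; KN] = 0.
Expanding, this is linear in p: (-27300)p + (-3112200) = 0.
So p = -114.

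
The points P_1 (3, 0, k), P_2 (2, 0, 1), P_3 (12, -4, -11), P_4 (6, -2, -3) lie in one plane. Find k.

The points are coplanar iff P_1P_2 · (P_1P_3 × P_1P_4) = 0.
Expanding, this is linear in k: (4)k + (4) = 0.
So k = -1.

-1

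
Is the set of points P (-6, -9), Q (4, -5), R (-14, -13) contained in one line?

PQ = (10, 4), PR = (-8, -4).
det[PQ; PR] = (10)(-4) − (4)(-8) = -8.
The determinant is nonzero, so they are not collinear.

No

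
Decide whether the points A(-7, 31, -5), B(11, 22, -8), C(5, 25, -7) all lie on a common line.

AB = (18, -9, -3), AC = (12, -6, -2).
AB × AC = (0, 0, 0).
The cross product vanishes, so the three points are collinear.

Yes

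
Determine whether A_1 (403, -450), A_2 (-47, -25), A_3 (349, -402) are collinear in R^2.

No

A_1A_2 = (-450, 425), A_1A_3 = (-54, 48).
det[A_1A_2; A_1A_3] = (-450)(48) − (425)(-54) = 1350.
The determinant is nonzero, so they are not collinear.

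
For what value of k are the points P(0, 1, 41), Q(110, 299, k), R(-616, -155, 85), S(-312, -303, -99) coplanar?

228

Normal to plane PRS: n = (35216, -99968, 138592); plane equation n·X = 5582304.
Requiring n·Q = 5582304: (138592)k + (-26016672) = 5582304.
So k = 228.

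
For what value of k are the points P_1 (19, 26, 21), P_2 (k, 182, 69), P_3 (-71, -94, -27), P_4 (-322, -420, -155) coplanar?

Coplanarity ⇔ det[P_1P_2; P_1P_3; P_1P_4] = 0.
Expanding, this is linear in k: (-288)k + (50400) = 0.
So k = 175.

175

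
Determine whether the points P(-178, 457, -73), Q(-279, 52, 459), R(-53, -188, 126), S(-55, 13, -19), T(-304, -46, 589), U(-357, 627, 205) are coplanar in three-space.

The plane through P, Q, R has normal n = PQ × PR = (262545, 86599, 115770) and equation n·X = -15608477.
Checking the remaining points: n·S = -15513818, n·T = -15608704, n·U = -15698142.
Since n·S = -15513818 ≠ -15608477, S is off the plane and the points are not all coplanar.

No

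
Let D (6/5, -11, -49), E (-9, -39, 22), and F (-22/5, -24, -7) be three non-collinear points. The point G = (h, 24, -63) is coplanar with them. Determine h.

34/5

A normal to the plane is n = DE × DF = (-253, 154/5, -121/5).
G lies in the plane iff n · DG = 0.
This gives (-253)h + (8602/5) = 0, so h = 34/5.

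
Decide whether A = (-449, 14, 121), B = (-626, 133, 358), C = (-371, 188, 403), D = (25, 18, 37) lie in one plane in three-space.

With A as base: AB = (-177, 119, 237), AC = (78, 174, 282), AD = (474, 4, -84).
AC × AD = (-15744, 140220, -82164).
AB · (AC × AD) = 0.
The scalar triple product vanishes, so the four points are coplanar.

Yes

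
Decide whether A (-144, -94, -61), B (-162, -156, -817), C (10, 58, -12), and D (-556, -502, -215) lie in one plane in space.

Yes

With A as base: AB = (-18, -62, -756), AC = (154, 152, 49), AD = (-412, -408, -154).
AC × AD = (-3416, 3528, -208).
AB · (AC × AD) = 0.
The scalar triple product vanishes, so the four points are coplanar.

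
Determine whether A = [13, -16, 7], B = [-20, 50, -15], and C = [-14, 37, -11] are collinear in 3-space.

No

AB = (-33, 66, -22), AC = (-27, 53, -18).
AB × AC = (-22, 0, 33).
The cross product is nonzero, so the points do not lie on one line.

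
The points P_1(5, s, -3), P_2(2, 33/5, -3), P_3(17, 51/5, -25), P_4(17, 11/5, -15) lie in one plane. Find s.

19/5

The points are coplanar iff P_1P_2 · (P_1P_3 × P_1P_4) = 0.
Expanding, this is linear in s: (150)s + (-570) = 0.
So s = 19/5.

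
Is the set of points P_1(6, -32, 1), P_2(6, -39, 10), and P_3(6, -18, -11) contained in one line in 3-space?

No

P_1P_2 = (0, -7, 9), P_1P_3 = (0, 14, -12).
Comparing components 2 and 3: (-7)(-12) − (9)(14) = -42 ≠ 0, so P_1P_2 and P_1P_3 are not parallel and the points are not collinear.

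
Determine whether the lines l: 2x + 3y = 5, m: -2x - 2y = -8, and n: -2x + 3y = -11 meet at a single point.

No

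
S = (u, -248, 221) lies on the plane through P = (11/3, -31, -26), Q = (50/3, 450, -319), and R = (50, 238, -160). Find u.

148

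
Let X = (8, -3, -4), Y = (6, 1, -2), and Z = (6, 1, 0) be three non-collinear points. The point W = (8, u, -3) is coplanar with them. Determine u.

-3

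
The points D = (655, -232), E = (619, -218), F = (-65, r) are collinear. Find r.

48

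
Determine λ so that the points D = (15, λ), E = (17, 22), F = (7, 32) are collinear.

24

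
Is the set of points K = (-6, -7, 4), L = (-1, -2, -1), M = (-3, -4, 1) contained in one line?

KL = (5, 5, -5), KM = (3, 3, -3).
Each component of KM is 3/5 times the corresponding component of KL, so KM = 3/5·KL and the points are collinear.

Yes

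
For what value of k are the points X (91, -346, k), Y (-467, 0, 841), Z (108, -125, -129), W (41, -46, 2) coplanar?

-163

Coplanarity ⇔ det[XY; XZ; XW] = 0.
Expanding, this is linear in k: (-37050)k + (-6039150) = 0.
So k = -163.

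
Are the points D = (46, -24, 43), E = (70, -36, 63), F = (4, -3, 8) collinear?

Yes

DE = (24, -12, 20), DF = (-42, 21, -35).
DE × DF = (0, 0, 0).
The cross product vanishes, so the three points are collinear.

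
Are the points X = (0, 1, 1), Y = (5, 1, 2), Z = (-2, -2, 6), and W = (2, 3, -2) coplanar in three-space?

The four points are coplanar iff the 3×3 determinant with rows XY, XZ, XW is zero.
Rows: (5, 0, 1), (-2, -3, 5), (2, 2, -3).
Expanding along the first row: (5)(-1) − (0)(-4) + (1)(2) = -3.
Nonzero ⇒ not coplanar.

No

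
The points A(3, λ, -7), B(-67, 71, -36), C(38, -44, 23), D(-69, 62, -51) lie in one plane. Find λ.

-14

The points are coplanar iff AB · (AC × AD) = 0.
Expanding, this is linear in λ: (-1457)λ + (-20398) = 0.
So λ = -14.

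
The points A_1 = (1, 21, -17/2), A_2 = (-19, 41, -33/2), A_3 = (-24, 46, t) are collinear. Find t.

Collinearity requires A_1A_2 × A_1A_3 = 0; each component is linear in t.
The x-component gives (20)t + (370) = 0, so t = -37/2.
The remaining components then also vanish.

-37/2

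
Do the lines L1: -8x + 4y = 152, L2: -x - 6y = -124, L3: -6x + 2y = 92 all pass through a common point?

Intersecting L1 and L2: solving the 2×2 system gives (x, y) = (-8, 22).
Substitute into L3: (-6)(-8) + (2)(22) = 92.
This equals 92, so (-8, 22) lies on all three lines and they are concurrent.

Yes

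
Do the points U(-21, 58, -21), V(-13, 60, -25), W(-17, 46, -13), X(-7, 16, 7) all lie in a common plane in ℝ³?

Yes

The four points are coplanar iff the 3×3 determinant with rows UV, UW, UX is zero.
Rows: (8, 2, -4), (4, -12, 8), (14, -42, 28).
Expanding along the first row: (8)(0) − (2)(0) + (-4)(0) = 0.
Zero determinant ⇒ coplanar.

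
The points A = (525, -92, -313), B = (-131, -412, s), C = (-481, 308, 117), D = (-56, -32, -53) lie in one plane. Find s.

7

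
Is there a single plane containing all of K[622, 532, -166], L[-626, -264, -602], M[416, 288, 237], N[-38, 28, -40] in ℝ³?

A normal to the plane through K, L, M is n = KL × KM = (-427172, 592760, 140536).
The plane has equation n·P = 26318360. For N: n·N = 27208376.
27208376 ≠ 26318360, so N is off the plane.

No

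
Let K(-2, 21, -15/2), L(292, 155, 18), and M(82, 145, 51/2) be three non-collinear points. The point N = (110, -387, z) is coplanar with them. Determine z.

-271/2

Coplanarity requires KL · (KM × KN) = 0.
KL = (294, 134, 51/2), KM = (84, 124, 33); the triple product is linear in z with coefficient 25200 and constant term 3414600.
Setting it to zero: z = -271/2.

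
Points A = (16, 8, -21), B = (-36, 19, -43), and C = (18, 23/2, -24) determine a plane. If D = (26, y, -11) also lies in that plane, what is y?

A normal to the plane is n = AB × AC = (44, -200, -204).
D lies in the plane iff n · AD = 0.
This gives (-200)y + (0) = 0, so y = 0.

0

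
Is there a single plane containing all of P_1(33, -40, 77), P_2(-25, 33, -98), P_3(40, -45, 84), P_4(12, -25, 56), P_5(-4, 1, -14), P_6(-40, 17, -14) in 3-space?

The plane through P_1, P_2, P_3 has normal n = P_1P_2 × P_1P_3 = (-364, -819, -221) and equation n·P = 3731.
Checking the remaining points: n·P_4 = 3731, n·P_5 = 3731, n·P_6 = 3731.
All equal 3731, so all 6 points lie in one plane.

Yes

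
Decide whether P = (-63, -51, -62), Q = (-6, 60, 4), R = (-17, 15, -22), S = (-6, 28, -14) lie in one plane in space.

Yes

The four points are coplanar iff the 3×3 determinant with rows PQ, PR, PS is zero.
Rows: (57, 111, 66), (46, 66, 40), (57, 79, 48).
Expanding along the first row: (57)(8) − (111)(-72) + (66)(-128) = 0.
Zero determinant ⇒ coplanar.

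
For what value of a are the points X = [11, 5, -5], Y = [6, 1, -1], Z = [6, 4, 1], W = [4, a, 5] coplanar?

The points are coplanar iff XY · (XZ × XW) = 0.
Expanding, this is linear in a: (10)a + (-60) = 0.
So a = 6.

6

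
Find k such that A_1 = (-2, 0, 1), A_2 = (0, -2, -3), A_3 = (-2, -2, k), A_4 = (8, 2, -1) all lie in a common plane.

Coplanarity ⇔ det[A_1A_2; A_1A_3; A_1A_4] = 0.
Expanding, this is linear in k: (-24)k + (-48) = 0.
So k = -2.

-2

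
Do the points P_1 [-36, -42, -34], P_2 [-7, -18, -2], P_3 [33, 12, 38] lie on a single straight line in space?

No

P_1P_2 = (29, 24, 32), P_1P_3 = (69, 54, 72).
Comparing components 3 and 1: (32)(69) − (29)(72) = 120 ≠ 0, so P_1P_2 and P_1P_3 are not parallel and the points are not collinear.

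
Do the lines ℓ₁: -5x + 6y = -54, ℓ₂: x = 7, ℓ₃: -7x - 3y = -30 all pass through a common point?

No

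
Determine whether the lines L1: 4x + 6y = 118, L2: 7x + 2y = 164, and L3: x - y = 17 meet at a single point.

Yes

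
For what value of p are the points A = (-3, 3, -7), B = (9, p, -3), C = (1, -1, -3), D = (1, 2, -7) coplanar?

-3

Normal to plane ACD: n = (4, 16, 12); plane equation n·P = -48.
Requiring n·B = -48: (16)p + (0) = -48.
So p = -3.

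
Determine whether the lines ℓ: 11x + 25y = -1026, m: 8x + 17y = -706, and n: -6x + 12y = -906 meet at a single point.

Lines aᵢx + bᵢy = cᵢ with pairwise distinct directions are concurrent exactly when det[aᵢ bᵢ cᵢ] = 0.
Here the determinant is 7722.
Nonzero, so no common point exists.

No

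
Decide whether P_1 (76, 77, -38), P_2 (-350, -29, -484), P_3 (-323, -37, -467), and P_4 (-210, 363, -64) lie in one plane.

The four points are coplanar iff the 3×3 determinant with rows P_1P_2, P_1P_3, P_1P_4 is zero.
Rows: (-426, -106, -446), (-399, -114, -429), (-286, 286, -26).
Expanding along the first row: (-426)(125658) − (-106)(-112320) + (-446)(-146718) = 0.
Zero determinant ⇒ coplanar.

Yes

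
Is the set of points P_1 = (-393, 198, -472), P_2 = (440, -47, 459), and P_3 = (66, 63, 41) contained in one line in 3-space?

Yes

P_1P_2 = (833, -245, 931), P_1P_3 = (459, -135, 513).
Each component of P_1P_3 is 27/49 times the corresponding component of P_1P_2, so P_1P_3 = 27/49·P_1P_2 and the points are collinear.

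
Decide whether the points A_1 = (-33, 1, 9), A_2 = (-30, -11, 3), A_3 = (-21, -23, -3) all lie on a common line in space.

No

A_1A_2 = (3, -12, -6), A_1A_3 = (12, -24, -12).
A_1A_2 × A_1A_3 = (0, -36, 72).
The cross product is nonzero, so the points do not lie on one line.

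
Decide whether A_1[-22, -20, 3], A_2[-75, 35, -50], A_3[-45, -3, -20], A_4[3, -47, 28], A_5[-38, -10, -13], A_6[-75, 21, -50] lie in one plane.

Yes

The plane through A_1, A_2, A_3 has normal n = A_1A_2 × A_1A_3 = (-364, 0, 364) and equation n·P = 9100.
Checking the remaining points: n·A_4 = 9100, n·A_5 = 9100, n·A_6 = 9100.
All equal 9100, so all 6 points lie in one plane.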